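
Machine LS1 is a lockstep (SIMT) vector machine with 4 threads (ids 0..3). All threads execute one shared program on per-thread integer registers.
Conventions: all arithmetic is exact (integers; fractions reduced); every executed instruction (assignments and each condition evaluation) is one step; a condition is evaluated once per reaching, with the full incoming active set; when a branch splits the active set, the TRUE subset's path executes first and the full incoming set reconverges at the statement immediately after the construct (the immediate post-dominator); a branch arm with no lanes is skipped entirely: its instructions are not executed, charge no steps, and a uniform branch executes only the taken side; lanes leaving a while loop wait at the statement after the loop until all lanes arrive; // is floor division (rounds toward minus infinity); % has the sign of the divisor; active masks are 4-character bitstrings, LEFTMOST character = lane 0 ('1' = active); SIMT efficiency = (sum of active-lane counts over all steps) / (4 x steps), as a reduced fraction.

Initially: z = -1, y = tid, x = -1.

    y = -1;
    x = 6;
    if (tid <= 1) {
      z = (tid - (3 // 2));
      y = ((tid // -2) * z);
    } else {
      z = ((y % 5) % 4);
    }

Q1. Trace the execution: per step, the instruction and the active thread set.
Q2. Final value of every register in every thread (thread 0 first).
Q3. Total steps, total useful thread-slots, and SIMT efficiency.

step 0: y <- -1                      1111
step 1: x <- 6                       1111
step 2: eval (tid <= 1)              1111
step 3: z <- (tid - (3 // 2))        1100
step 4: y <- ((tid // -2) * z)       1100
step 5: z <- ((y % 5) % 4)           0011

Answer: 6 steps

z: -1,0,0,0
y: 0,0,-1,-1
x: 6,6,6,6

steps = 6; useful = 18; efficiency = 18/24 = 3/4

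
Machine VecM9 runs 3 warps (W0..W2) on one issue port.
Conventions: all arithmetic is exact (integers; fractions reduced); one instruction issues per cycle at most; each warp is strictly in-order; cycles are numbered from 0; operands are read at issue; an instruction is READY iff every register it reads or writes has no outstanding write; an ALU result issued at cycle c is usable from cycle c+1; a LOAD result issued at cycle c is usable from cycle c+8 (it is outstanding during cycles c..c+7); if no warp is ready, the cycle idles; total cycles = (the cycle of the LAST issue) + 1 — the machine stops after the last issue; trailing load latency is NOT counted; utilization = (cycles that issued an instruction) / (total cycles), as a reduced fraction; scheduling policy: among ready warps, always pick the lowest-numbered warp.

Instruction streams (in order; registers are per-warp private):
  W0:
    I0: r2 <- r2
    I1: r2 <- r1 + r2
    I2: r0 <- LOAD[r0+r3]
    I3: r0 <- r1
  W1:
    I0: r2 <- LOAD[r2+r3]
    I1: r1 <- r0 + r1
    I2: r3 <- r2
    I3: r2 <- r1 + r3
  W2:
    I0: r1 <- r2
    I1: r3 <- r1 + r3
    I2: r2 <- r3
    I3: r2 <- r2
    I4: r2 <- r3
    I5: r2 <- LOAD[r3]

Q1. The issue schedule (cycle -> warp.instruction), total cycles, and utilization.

cycle 0: W0.I0
cycle 1: W0.I1
cycle 2: W0.I2
cycle 3: W1.I0
cycle 4: W1.I1
cycle 5: W2.I0
cycle 6: W2.I1
cycle 7: W2.I2
cycle 8: W2.I3
cycle 9: W2.I4
cycle 10: W0.I3
cycle 11: W1.I2
cycle 12: W1.I3
cycle 13: W2.I5

Answer: 14 cycles, utilization 1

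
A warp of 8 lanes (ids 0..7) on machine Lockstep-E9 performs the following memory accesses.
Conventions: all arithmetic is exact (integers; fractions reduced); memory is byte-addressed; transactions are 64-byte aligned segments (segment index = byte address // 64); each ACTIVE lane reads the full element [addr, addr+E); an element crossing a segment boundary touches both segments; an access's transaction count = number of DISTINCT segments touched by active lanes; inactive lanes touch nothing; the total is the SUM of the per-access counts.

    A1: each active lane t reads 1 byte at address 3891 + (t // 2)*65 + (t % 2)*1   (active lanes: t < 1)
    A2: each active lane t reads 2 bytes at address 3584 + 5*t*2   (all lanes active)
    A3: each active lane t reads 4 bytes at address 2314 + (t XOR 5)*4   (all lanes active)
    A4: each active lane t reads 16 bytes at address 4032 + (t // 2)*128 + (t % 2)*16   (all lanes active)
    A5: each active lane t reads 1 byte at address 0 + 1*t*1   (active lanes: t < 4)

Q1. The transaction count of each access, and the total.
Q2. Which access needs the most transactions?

A1: 1 transaction
A2: 2 transactions
A3: 1 transaction
A4: 4 transactions
A5: 1 transaction

Answer: 1,2,1,4,1; total 9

Answer: A4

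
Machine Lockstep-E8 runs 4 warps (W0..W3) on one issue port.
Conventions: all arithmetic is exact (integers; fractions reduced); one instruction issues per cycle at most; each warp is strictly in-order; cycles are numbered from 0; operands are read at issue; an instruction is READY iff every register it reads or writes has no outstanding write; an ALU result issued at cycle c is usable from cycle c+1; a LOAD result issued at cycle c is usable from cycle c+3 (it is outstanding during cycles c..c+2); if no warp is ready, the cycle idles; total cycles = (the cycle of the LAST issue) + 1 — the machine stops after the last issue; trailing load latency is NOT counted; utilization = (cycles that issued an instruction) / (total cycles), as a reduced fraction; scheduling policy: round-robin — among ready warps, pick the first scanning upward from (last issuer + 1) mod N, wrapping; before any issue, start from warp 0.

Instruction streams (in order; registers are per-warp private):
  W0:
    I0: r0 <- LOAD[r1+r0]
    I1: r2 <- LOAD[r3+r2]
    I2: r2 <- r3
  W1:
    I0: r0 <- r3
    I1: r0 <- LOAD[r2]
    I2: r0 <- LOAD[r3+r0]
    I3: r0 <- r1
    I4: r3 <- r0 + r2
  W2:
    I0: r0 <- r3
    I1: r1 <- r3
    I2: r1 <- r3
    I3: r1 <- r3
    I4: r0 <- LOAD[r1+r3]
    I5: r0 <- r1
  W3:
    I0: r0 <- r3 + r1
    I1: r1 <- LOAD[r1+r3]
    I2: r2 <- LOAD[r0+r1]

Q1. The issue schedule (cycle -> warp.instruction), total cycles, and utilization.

cycle 0: W0.I0
cycle 1: W1.I0
cycle 2: W2.I0
cycle 3: W3.I0
cycle 4: W0.I1
cycle 5: W1.I1
cycle 6: W2.I1
cycle 7: W3.I1
cycle 8: W0.I2
cycle 9: W1.I2
cycle 10: W2.I2
cycle 11: W3.I2
cycle 12: W1.I3
cycle 13: W2.I3
cycle 14: W1.I4
cycle 15: W2.I4
cycle 16: idle
cycle 17: idle
cycle 18: W2.I5

Answer: 19 cycles, utilization 17/19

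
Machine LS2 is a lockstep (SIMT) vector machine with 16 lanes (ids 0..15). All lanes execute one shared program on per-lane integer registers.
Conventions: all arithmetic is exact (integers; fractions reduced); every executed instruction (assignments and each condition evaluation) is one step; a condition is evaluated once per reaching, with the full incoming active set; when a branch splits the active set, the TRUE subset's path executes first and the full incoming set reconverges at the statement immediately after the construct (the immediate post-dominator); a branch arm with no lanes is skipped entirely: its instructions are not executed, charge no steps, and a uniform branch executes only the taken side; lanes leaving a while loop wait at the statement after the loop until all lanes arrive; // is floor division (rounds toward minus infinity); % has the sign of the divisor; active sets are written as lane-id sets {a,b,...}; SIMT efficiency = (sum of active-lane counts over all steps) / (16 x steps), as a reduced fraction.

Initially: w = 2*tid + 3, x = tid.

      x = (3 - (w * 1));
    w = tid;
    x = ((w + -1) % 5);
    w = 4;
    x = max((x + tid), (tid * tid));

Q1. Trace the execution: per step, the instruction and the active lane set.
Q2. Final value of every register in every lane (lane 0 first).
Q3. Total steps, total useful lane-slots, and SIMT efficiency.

step 0: x <- (3 - (w * 1))           {0,1,2,3,4,5,6,7,8,9,10,11,12,13,14,15}
step 1: w <- tid                     {0,1,2,3,4,5,6,7,8,9,10,11,12,13,14,15}
step 2: x <- ((w + -1) % 5)          {0,1,2,3,4,5,6,7,8,9,10,11,12,13,14,15}
step 3: w <- 4                       {0,1,2,3,4,5,6,7,8,9,10,11,12,13,14,15}
step 4: x <- max((x + tid), (tid * tid)) {0,1,2,3,4,5,6,7,8,9,10,11,12,13,14,15}

Answer: 5 steps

w: 4,4,4,4,4,4,4,4,4,4,4,4,4,4,4,4
x: 4,1,4,9,16,25,36,49,64,81,100,121,144,169,196,225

steps = 5; useful = 80; efficiency = 80/80 = 1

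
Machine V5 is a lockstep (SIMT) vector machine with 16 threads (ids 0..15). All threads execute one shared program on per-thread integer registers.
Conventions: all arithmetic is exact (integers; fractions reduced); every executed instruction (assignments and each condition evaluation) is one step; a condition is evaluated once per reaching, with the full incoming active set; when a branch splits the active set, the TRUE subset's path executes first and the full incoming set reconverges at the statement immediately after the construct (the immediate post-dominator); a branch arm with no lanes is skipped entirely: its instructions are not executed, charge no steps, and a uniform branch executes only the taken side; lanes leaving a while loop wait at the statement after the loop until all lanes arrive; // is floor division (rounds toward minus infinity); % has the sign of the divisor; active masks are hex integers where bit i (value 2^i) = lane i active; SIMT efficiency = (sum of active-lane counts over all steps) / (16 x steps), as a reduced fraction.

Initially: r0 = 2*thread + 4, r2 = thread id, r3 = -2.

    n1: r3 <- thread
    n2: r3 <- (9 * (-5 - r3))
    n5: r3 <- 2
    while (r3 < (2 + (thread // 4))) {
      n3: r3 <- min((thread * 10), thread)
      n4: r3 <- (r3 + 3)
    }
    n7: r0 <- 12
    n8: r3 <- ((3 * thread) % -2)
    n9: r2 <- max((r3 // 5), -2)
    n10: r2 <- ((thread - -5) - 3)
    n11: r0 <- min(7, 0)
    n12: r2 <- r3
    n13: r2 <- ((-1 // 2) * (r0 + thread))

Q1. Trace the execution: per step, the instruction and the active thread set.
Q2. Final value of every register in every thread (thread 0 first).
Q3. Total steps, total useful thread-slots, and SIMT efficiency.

step 0: r3 <- thread                 0xffff
step 1: r3 <- (9 * (-5 - r3))        0xffff
step 2: r3 <- 2                      0xffff
step 3: eval (r3 < (2 + (thread // 4))) 0xffff
step 4: r3 <- min((thread * 10), thread) 0xfff0
step 5: r3 <- (r3 + 3)               0xfff0
step 6: eval (r3 < (2 + (thread // 4))) 0xfff0
step 7: r0 <- 12                     0xffff
step 8: r3 <- ((3 * thread) % -2)    0xffff
step 9: r2 <- max((r3 // 5), -2)     0xffff
step 10: r2 <- ((thread - -5) - 3)    0xffff
step 11: r0 <- min(7, 0)              0xffff
step 12: r2 <- r3                     0xffff
step 13: r2 <- ((-1 // 2) * (r0 + thread)) 0xffff

Answer: 14 steps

r0: 0,0,0,0,0,0,0,0,0,0,0,0,0,0,0,0
r2: 0,-1,-2,-3,-4,-5,-6,-7,-8,-9,-10,-11,-12,-13,-14,-15
r3: 0,-1,0,-1,0,-1,0,-1,0,-1,0,-1,0,-1,0,-1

steps = 14; useful = 212; efficiency = 212/224 = 53/56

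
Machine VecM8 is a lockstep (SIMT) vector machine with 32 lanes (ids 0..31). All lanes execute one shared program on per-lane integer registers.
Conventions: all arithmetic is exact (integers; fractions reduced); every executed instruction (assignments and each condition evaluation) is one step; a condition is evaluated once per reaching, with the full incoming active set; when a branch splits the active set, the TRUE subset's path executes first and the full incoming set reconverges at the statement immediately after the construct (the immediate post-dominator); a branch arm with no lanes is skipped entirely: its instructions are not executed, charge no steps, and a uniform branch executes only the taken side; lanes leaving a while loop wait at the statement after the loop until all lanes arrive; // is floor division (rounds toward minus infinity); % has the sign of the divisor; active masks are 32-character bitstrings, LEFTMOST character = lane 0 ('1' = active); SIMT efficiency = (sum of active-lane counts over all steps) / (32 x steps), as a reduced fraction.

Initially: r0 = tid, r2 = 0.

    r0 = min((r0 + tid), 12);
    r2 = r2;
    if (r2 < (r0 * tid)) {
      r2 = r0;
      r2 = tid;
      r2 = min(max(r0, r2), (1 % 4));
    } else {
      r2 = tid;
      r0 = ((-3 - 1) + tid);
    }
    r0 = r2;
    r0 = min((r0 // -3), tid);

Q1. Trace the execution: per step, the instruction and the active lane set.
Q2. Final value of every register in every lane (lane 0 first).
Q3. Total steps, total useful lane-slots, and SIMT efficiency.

step 0: r0 <- min((r0 + tid), 12)    11111111111111111111111111111111
step 1: r2 <- r2                     11111111111111111111111111111111
step 2: eval (r2 < (r0 * tid))       11111111111111111111111111111111
step 3: r2 <- r0                     01111111111111111111111111111111
step 4: r2 <- tid                    01111111111111111111111111111111
step 5: r2 <- min(max(r0, r2), (1 % 4)) 01111111111111111111111111111111
step 6: r2 <- tid                    10000000000000000000000000000000
step 7: r0 <- ((-3 - 1) + tid)       10000000000000000000000000000000
step 8: r0 <- r2                     11111111111111111111111111111111
step 9: r0 <- min((r0 // -3), tid)   11111111111111111111111111111111

Answer: 10 steps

r0: 0,-1,-1,-1,-1,-1,-1,-1,-1,-1,-1,-1,-1,-1,-1,-1,-1,-1,-1,-1,-1,-1,-1,-1,-1,-1,-1,-1,-1,-1,-1,-1
r2: 0,1,1,1,1,1,1,1,1,1,1,1,1,1,1,1,1,1,1,1,1,1,1,1,1,1,1,1,1,1,1,1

steps = 10; useful = 255; efficiency = 255/320 = 51/64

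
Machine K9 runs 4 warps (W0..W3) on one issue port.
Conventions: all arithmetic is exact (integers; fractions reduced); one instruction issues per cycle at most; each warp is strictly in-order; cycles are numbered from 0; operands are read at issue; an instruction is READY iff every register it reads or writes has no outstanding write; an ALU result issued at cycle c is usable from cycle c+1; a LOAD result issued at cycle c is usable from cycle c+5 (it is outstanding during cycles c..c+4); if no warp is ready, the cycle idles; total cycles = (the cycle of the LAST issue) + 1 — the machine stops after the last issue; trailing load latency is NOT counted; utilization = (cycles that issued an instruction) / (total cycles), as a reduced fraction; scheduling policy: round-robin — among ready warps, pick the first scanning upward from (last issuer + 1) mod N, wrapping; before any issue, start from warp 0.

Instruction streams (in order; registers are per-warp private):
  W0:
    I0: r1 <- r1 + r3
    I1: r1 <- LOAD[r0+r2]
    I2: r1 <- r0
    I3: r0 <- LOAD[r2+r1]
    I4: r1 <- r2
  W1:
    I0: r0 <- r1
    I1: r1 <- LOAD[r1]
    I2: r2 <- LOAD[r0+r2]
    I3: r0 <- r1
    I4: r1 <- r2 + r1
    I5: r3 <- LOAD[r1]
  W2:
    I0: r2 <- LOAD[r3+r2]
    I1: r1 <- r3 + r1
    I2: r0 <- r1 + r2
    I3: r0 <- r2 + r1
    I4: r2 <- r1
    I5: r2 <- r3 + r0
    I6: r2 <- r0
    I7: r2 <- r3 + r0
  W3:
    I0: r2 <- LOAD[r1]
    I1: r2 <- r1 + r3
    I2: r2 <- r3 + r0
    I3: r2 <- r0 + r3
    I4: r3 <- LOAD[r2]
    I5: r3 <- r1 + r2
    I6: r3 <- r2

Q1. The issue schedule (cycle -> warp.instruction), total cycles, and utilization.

cycle 0: W0.I0
cycle 1: W1.I0
cycle 2: W2.I0
cycle 3: W3.I0
cycle 4: W0.I1
cycle 5: W1.I1
cycle 6: W2.I1
cycle 7: W1.I2
cycle 8: W2.I2
cycle 9: W3.I1
cycle 10: W0.I2
cycle 11: W1.I3
cycle 12: W2.I3
cycle 13: W3.I2
cycle 14: W0.I3
cycle 15: W1.I4
cycle 16: W2.I4
cycle 17: W3.I3
cycle 18: W0.I4
cycle 19: W1.I5
cycle 20: W2.I5
cycle 21: W3.I4
cycle 22: W2.I6
cycle 23: W2.I7
cycle 24: idle
cycle 25: idle
cycle 26: W3.I5
cycle 27: W3.I6

Answer: 28 cycles, utilization 13/14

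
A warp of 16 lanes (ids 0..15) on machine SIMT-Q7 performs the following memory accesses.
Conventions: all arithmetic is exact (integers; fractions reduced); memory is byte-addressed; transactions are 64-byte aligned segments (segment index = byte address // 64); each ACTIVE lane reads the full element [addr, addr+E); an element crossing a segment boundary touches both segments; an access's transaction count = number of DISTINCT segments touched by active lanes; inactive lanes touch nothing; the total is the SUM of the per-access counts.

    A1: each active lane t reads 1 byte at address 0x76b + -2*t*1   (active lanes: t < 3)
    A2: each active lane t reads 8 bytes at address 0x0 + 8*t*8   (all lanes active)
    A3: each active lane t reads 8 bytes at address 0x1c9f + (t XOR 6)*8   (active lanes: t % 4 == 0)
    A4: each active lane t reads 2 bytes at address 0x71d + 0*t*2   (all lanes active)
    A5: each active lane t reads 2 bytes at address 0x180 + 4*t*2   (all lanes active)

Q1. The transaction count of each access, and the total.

A1: 1 transaction
A2: 16 transactions
A3: 3 transactions
A4: 1 transaction
A5: 2 transactions

Answer: 1,16,3,1,2; total 23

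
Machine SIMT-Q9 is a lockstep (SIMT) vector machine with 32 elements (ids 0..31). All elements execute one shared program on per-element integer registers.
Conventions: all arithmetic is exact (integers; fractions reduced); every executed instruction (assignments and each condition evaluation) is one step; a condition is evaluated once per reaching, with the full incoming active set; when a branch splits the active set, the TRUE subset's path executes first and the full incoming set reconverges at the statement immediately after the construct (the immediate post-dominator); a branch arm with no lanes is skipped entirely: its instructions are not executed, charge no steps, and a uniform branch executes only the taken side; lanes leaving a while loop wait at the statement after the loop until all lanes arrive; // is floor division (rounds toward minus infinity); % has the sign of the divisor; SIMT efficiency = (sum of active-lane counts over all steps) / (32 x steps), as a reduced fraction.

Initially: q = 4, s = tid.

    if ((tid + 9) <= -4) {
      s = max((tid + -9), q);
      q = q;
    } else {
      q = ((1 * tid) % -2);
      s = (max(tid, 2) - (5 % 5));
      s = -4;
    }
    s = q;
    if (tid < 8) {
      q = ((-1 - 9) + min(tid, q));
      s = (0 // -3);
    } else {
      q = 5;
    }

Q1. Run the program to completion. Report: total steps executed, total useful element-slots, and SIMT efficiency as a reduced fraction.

Answer: 9 steps, 232 useful, 29/36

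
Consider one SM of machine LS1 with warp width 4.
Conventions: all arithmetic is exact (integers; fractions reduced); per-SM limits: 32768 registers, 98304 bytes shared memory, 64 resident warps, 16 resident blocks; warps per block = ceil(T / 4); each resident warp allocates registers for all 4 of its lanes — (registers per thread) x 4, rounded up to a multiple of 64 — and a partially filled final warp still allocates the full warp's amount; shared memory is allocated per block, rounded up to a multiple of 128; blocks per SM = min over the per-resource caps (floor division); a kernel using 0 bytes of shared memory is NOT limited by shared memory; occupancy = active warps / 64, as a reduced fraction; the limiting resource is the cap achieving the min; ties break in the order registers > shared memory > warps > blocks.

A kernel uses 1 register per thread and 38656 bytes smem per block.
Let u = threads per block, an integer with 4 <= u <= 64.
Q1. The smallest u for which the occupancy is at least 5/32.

Answer: u = 17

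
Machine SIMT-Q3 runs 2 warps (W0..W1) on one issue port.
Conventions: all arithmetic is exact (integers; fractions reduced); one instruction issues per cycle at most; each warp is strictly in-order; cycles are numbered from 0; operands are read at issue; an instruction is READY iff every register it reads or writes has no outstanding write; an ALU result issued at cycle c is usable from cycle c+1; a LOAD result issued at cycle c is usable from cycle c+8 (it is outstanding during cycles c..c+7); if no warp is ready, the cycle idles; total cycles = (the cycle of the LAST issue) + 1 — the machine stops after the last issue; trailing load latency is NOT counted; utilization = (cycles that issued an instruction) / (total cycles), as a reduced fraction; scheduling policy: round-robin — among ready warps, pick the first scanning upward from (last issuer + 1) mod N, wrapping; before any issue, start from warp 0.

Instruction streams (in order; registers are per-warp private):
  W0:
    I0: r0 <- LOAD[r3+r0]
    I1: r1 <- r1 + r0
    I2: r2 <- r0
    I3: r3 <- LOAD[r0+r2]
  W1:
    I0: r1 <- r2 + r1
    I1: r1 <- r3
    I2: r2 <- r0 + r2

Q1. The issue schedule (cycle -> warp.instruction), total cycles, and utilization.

cycle 0: W0.I0
cycle 1: W1.I0
cycle 2: W1.I1
cycle 3: W1.I2
cycle 4: idle
cycle 5: idle
cycle 6: idle
cycle 7: idle
cycle 8: W0.I1
cycle 9: W0.I2
cycle 10: W0.I3

Answer: 11 cycles, utilization 7/11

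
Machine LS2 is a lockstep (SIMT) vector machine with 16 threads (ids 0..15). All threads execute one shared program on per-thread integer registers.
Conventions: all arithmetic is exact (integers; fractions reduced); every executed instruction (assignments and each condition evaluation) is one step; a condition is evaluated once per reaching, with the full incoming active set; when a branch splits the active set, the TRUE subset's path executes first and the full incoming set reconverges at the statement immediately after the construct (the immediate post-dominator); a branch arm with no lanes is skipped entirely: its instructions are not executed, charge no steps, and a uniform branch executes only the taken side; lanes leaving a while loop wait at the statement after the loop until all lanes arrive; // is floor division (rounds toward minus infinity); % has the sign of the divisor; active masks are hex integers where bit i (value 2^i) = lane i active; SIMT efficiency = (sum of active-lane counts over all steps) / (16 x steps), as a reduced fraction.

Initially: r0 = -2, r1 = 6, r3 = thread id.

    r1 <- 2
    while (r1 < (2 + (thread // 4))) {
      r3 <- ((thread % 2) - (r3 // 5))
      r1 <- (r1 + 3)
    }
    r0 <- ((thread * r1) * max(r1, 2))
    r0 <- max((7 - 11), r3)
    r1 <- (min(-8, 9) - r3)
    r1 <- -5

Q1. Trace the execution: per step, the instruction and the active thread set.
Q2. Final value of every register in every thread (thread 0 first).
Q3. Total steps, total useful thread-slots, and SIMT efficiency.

step 0: r1 <- 2                      0xffff
step 1: eval (r1 < (2 + (thread // 4))) 0xffff
step 2: r3 <- ((thread % 2) - (r3 // 5)) 0xfff0
step 3: r1 <- (r1 + 3)               0xfff0
step 4: eval (r1 < (2 + (thread // 4))) 0xfff0
step 5: r0 <- ((thread * r1) * max(r1, 2)) 0xffff
step 6: r0 <- max((7 - 11), r3)      0xffff
step 7: r1 <- (min(-8, 9) - r3)      0xffff
step 8: r1 <- -5                     0xffff

Answer: 9 steps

r0: 0,1,2,3,0,0,-1,0,-1,0,-2,-1,-2,-1,-2,-2
r1: -5,-5,-5,-5,-5,-5,-5,-5,-5,-5,-5,-5,-5,-5,-5,-5
r3: 0,1,2,3,0,0,-1,0,-1,0,-2,-1,-2,-1,-2,-2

steps = 9; useful = 132; efficiency = 132/144 = 11/12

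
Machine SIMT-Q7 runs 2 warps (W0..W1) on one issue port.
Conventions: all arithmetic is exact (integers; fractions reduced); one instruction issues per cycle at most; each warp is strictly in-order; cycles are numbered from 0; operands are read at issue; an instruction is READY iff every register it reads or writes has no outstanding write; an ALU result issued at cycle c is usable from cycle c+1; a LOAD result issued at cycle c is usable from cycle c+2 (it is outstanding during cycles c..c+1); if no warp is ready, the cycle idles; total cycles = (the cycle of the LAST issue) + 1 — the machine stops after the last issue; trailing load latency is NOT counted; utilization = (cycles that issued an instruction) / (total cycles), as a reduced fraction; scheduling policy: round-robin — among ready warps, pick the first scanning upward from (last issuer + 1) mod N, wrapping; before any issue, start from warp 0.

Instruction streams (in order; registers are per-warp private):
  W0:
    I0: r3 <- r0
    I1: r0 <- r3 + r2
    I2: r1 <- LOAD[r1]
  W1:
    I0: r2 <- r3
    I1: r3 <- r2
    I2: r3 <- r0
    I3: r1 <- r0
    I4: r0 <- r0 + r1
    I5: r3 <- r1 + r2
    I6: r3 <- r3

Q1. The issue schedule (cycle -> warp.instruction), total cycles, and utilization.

cycle 0: W0.I0
cycle 1: W1.I0
cycle 2: W0.I1
cycle 3: W1.I1
cycle 4: W0.I2
cycle 5: W1.I2
cycle 6: W1.I3
cycle 7: W1.I4
cycle 8: W1.I5
cycle 9: W1.I6

Answer: 10 cycles, utilization 1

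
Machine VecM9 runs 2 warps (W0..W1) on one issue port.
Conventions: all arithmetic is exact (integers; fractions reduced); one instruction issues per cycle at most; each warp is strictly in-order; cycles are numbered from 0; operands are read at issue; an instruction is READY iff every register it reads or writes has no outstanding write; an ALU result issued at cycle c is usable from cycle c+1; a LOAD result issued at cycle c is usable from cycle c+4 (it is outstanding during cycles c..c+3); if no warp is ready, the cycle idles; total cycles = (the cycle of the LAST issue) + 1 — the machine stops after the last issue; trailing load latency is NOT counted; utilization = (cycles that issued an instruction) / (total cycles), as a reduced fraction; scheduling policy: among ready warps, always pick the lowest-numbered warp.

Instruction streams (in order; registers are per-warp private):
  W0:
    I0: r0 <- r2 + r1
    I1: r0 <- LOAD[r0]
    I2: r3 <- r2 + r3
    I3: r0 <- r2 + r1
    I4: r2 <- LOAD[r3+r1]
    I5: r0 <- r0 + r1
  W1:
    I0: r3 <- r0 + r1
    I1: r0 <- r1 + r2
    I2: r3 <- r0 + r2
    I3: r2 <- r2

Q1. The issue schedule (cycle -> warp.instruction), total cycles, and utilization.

cycle 0: W0.I0
cycle 1: W0.I1
cycle 2: W0.I2
cycle 3: W1.I0
cycle 4: W1.I1
cycle 5: W0.I3
cycle 6: W0.I4
cycle 7: W0.I5
cycle 8: W1.I2
cycle 9: W1.I3

Answer: 10 cycles, utilization 1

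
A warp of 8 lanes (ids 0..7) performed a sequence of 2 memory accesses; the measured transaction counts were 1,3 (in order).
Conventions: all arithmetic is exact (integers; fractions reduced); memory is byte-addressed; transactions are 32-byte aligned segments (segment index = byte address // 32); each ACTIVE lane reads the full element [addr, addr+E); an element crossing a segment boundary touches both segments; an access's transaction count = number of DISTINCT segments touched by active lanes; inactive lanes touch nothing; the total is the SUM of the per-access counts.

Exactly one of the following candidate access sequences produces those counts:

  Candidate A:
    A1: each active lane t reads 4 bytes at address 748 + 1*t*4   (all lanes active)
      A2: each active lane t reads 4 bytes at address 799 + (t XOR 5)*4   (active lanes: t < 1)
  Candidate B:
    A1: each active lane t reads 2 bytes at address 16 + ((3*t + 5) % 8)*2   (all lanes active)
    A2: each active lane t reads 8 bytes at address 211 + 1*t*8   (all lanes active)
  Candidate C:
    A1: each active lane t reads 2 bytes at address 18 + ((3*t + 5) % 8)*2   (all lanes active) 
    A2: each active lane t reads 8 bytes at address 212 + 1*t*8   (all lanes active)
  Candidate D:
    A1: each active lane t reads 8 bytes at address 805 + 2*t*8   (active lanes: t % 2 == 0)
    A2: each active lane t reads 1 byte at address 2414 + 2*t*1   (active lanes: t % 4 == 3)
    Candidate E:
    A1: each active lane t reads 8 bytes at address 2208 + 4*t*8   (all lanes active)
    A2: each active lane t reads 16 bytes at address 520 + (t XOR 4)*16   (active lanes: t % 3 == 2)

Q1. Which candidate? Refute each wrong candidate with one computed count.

A: A1 gives 2 transactions, not 1
C: A1 gives 2 transactions, not 1
D: A1 gives 4 transactions, not 1
E: A1 gives 8 transactions, not 1
B: all counts match (1,3)

Answer: B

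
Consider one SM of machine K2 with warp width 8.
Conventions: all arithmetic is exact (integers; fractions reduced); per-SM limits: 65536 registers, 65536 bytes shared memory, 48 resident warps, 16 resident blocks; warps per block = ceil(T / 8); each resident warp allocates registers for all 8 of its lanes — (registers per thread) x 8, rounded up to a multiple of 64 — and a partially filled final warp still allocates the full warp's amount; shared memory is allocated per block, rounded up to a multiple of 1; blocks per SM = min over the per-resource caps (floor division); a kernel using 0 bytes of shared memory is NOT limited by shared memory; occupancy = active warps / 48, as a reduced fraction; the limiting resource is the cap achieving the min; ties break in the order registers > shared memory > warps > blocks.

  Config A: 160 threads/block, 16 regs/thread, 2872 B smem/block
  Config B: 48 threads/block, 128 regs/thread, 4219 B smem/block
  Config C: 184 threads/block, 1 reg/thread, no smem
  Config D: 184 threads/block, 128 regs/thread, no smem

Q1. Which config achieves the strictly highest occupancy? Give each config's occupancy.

occupancies: A 5/6, B 1, C 23/24, D 23/24

Answer: B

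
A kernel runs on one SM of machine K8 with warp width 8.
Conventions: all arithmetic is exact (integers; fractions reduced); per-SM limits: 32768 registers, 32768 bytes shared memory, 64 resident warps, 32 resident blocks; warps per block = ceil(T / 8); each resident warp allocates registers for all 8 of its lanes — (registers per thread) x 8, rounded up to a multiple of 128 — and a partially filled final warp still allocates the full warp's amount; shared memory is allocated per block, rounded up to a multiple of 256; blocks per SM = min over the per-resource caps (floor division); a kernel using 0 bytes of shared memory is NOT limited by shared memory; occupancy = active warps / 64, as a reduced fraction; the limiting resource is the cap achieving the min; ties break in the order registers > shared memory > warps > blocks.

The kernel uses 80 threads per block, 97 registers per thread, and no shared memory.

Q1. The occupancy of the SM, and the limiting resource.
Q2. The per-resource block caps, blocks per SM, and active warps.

Answer: occupancy 15/32, limited by registers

registers: 3 blocks
shared memory: no limit (kernel uses none)
warps: 6 blocks
blocks: 32 blocks

Answer: 3 blocks, 30 active warps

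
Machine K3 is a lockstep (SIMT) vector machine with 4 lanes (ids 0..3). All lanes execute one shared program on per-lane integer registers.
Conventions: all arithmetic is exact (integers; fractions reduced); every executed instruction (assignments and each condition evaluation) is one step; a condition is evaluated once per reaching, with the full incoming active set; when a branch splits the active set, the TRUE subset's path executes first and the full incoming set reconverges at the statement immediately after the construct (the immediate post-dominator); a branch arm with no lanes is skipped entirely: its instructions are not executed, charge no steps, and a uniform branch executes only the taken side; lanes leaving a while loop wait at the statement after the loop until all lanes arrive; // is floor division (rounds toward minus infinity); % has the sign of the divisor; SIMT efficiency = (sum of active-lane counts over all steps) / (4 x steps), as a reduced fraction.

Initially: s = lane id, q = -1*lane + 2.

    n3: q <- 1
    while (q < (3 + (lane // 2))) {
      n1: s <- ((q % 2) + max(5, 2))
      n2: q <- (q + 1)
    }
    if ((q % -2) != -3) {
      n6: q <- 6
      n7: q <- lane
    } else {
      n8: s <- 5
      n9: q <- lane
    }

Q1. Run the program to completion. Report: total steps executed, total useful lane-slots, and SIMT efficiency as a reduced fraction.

Answer: 14 steps, 50 useful, 25/28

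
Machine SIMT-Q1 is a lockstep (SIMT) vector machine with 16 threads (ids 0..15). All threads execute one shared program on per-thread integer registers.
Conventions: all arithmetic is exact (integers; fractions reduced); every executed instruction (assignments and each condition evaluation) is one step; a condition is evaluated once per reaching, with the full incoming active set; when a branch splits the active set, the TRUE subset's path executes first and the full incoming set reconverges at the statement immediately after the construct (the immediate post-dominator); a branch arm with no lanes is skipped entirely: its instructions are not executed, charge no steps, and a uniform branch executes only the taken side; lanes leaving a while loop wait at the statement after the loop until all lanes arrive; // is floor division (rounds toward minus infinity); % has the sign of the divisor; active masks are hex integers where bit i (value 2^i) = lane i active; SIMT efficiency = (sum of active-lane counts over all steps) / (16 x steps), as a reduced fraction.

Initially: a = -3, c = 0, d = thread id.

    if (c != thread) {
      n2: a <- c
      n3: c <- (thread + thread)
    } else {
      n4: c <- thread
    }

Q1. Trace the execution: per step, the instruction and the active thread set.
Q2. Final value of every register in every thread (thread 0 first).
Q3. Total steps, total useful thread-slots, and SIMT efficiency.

step 0: eval (c != thread)           0xffff
step 1: a <- c                       0xfffe
step 2: c <- (thread + thread)       0xfffe
step 3: c <- thread                  0x0001

Answer: 4 steps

a: -3,0,0,0,0,0,0,0,0,0,0,0,0,0,0,0
c: 0,2,4,6,8,10,12,14,16,18,20,22,24,26,28,30
d: 0,1,2,3,4,5,6,7,8,9,10,11,12,13,14,15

steps = 4; useful = 47; efficiency = 47/64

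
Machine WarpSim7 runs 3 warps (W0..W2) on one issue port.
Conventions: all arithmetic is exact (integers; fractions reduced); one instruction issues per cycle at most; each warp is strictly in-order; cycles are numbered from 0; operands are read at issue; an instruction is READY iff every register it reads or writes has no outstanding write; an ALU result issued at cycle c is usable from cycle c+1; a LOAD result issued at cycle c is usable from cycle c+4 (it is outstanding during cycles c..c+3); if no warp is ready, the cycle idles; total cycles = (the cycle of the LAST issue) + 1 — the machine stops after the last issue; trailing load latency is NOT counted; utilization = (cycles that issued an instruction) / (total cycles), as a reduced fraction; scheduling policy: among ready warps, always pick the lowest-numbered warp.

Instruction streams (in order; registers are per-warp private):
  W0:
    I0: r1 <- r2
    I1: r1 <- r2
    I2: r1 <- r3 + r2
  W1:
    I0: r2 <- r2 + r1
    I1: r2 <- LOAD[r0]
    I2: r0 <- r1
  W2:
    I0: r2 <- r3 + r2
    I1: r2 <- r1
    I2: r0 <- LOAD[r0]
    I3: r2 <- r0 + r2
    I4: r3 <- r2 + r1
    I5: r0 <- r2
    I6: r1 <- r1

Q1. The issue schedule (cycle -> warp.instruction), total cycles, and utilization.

cycle 0: W0.I0
cycle 1: W0.I1
cycle 2: W0.I2
cycle 3: W1.I0
cycle 4: W1.I1
cycle 5: W1.I2
cycle 6: W2.I0
cycle 7: W2.I1
cycle 8: W2.I2
cycle 9: idle
cycle 10: idle
cycle 11: idle
cycle 12: W2.I3
cycle 13: W2.I4
cycle 14: W2.I5
cycle 15: W2.I6

Answer: 16 cycles, utilization 13/16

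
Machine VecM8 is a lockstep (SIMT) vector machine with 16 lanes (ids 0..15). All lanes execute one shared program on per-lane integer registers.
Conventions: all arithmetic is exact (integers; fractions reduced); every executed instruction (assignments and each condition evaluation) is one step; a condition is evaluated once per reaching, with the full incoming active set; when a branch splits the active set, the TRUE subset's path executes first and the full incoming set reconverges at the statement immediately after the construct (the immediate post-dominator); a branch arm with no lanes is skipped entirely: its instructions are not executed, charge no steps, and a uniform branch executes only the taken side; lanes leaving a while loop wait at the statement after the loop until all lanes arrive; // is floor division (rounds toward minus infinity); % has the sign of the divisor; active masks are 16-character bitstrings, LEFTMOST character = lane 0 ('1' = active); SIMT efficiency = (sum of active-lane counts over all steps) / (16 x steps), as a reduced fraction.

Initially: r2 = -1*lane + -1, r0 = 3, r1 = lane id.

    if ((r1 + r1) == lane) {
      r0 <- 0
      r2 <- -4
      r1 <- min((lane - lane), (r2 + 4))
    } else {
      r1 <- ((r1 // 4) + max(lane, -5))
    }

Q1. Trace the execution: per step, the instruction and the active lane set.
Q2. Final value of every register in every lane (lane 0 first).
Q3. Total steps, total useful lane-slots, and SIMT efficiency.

step 0: eval ((r1 + r1) == lane)     1111111111111111
step 1: r0 <- 0                      1000000000000000
step 2: r2 <- -4                     1000000000000000
step 3: r1 <- min((lane - lane), (r2 + 4)) 1000000000000000
step 4: r1 <- ((r1 // 4) + max(lane, -5)) 0111111111111111

Answer: 5 steps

r2: -4,-2,-3,-4,-5,-6,-7,-8,-9,-10,-11,-12,-13,-14,-15,-16
r0: 0,3,3,3,3,3,3,3,3,3,3,3,3,3,3,3
r1: 0,1,2,3,5,6,7,8,10,11,12,13,15,16,17,18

steps = 5; useful = 34; efficiency = 34/80 = 17/40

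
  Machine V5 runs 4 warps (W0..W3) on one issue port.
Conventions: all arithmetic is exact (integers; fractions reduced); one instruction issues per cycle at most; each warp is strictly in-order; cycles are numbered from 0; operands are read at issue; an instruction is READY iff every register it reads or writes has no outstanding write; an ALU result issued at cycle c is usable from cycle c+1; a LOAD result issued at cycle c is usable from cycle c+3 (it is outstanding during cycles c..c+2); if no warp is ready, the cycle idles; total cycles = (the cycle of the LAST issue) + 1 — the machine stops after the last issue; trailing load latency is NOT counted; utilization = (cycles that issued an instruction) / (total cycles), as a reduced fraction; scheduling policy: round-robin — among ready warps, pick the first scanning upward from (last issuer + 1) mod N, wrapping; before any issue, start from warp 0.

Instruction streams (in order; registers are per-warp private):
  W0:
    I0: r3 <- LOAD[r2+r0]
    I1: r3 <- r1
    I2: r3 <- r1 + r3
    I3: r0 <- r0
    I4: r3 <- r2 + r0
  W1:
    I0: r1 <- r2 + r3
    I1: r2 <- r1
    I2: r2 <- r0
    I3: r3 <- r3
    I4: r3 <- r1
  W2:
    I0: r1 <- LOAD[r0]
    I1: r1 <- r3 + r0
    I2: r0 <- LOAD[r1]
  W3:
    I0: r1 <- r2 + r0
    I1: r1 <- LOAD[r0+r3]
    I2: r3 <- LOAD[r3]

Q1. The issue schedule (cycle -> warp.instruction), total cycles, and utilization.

cycle 0: W0.I0
cycle 1: W1.I0
cycle 2: W2.I0
cycle 3: W3.I0
cycle 4: W0.I1
cycle 5: W1.I1
cycle 6: W2.I1
cycle 7: W3.I1
cycle 8: W0.I2
cycle 9: W1.I2
cycle 10: W2.I2
cycle 11: W3.I2
cycle 12: W0.I3
cycle 13: W1.I3
cycle 14: W0.I4
cycle 15: W1.I4

Answer: 16 cycles, utilization 1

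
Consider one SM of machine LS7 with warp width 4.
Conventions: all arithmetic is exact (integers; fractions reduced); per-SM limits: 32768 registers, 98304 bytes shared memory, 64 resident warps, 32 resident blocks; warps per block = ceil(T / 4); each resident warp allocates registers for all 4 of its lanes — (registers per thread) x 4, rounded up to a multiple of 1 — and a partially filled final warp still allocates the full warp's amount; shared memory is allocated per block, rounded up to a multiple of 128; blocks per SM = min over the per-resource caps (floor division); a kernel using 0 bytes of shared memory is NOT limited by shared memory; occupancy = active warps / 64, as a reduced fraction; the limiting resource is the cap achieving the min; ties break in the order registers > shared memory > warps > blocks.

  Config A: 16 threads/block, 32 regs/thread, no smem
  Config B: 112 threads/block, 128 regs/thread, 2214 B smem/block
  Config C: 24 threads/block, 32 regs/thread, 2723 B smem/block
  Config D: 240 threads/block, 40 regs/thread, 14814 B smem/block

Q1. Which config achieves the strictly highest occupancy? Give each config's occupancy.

occupancies: A 1, B 7/8, C 15/16, D 15/16

Answer: A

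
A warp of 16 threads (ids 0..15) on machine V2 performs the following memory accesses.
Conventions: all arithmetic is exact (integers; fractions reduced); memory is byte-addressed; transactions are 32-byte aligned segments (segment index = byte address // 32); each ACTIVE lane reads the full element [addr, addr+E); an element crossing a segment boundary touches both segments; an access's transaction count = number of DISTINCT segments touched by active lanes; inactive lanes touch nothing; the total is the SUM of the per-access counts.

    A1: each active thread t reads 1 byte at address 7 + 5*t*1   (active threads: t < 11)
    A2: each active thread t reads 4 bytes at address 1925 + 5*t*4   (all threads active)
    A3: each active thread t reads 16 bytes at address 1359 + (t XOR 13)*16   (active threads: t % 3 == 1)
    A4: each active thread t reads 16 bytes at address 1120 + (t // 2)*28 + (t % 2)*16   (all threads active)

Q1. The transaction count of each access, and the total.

A1: 2 transactions
A2: 10 transactions
A3: 5 transactions
A4: 8 transactions

Answer: 2,10,5,8; total 25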